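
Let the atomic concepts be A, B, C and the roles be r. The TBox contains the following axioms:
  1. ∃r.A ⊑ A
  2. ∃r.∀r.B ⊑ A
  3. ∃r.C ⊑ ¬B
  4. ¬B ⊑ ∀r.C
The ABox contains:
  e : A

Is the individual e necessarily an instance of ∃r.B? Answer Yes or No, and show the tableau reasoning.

No

1. e : ∃r.B?  L(e) = {A} ∪ {∀r.¬B}
   open: L(e) ⊇ {A, B, ∀r.¬B, ∀r.¬C} — e ∉ ∃r.B possible
2. Hence e : ∃r.B: not entailed.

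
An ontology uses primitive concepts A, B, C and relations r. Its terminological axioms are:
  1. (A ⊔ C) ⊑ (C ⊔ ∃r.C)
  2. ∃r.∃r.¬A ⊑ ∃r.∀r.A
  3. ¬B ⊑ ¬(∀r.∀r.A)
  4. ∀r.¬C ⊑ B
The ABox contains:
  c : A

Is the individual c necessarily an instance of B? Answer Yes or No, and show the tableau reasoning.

1. c : B?  L(c) = {A} ∪ {¬B}
   apply at c: ¬B⊑¬(∀r.∀r.A)
   open: L(c) ⊇ {A, ¬B, ∃r.C, ∃r.∀r.A, ∃r.∃r.¬A} (+ ∃-successors) — c ∉ B possible
2. Hence c : B: not entailed.

No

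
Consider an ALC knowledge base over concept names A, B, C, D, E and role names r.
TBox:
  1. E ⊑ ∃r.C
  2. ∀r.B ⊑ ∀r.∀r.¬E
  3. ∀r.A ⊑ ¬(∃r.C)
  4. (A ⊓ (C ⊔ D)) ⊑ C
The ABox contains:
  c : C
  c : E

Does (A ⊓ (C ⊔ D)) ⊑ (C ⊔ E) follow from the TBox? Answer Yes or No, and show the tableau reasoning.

1. (A ⊓ (C ⊔ D)) ⊑ (C ⊔ E)  ⇔  ((A ⊓ (C ⊔ D)) ⊓ (¬C ⊓ ¬E)) unsat w.r.t. T
   all branches close; clash {C, ¬C} at x₀
2. Hence (A ⊓ (C ⊔ D)) ⊑ (C ⊔ E): entailed.

Yes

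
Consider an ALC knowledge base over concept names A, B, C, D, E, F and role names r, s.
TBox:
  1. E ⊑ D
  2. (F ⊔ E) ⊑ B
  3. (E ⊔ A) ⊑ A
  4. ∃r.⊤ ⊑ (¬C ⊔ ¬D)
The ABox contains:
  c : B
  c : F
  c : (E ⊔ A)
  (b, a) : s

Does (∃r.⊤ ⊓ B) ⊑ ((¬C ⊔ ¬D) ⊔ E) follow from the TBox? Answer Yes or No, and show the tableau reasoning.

1. (∃r.⊤ ⊓ B) ⊑ ((¬C ⊔ ¬D) ⊔ E)  ⇔  ((∃r.⊤ ⊓ B) ⊓ ((C ⊓ D) ⊓ ¬E)) unsat w.r.t. T
   all branches close; clash {D, ¬D} at x₀
2. Hence (∃r.⊤ ⊓ B) ⊑ ((¬C ⊔ ¬D) ⊔ E): entailed.

Yes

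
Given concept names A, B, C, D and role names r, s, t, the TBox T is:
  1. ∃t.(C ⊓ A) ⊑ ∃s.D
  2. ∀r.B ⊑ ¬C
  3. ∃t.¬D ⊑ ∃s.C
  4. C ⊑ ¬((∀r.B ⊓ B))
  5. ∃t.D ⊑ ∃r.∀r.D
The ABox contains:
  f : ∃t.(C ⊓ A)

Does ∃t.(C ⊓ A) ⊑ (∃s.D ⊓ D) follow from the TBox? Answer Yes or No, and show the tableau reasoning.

1. ∃t.(C ⊓ A) ⊑ (∃s.D ⊓ D)  ⇔  (∃t.(C ⊓ A) ⊓ (∀s.¬D ⊔ ¬D)) unsat w.r.t. T
   apply at x₀: ∃t.(C ⊓ A)⊑∃s.D
   open: L(x₀) ⊇ {¬C, ¬D, ∀t.D, ∃r.¬B, ∃r.∀r.D, …} (+ ∃-successors)
2. Hence ∃t.(C ⊓ A) ⊑ (∃s.D ⊓ D): not entailed.

No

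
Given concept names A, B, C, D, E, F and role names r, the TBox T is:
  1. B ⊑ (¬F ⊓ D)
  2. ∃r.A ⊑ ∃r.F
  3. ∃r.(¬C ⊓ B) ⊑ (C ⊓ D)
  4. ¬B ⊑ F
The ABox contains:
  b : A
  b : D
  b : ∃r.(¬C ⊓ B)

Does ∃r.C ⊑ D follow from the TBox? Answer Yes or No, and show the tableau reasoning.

1. ∃r.C ⊑ D  ⇔  (∃r.C ⊓ ¬D) unsat w.r.t. T
   open: L(x₀) ⊇ {F, ¬B, ¬D, ∀r.(C ⊔ ¬B), ∀r.¬A, …} (+ ∃-successors)
2. Hence ∃r.C ⊑ D: not entailed.

No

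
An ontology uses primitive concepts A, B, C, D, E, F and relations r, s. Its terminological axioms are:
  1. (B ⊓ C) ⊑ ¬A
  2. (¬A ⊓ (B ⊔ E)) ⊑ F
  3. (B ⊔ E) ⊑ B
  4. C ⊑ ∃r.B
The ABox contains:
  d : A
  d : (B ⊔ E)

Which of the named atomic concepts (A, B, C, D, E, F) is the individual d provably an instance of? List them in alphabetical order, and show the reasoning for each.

1. d : A?  L(d) = {A, (B ⊔ E)} ∪ {¬A}
   clash {A, ¬A} at d — d ∈ A
2. d : B?  L(d) = {A, (B ⊔ E)} ∪ {¬B}
   clash {B, ¬B} at d — d ∈ B
3. d : C?  L(d) = {A, (B ⊔ E)} ∪ {¬C}
   apply at d: (B ⊔ E)⊑B
   open: L(d) ⊇ {A, B, ¬C} — d ∉ C possible
4. d : D?  L(d) = {A, (B ⊔ E)} ∪ {¬D}
   apply at d: (B ⊔ E)⊑B
   open: L(d) ⊇ {A, B, ¬C, ¬D} — d ∉ D possible
5. d : E?  L(d) = {A, (B ⊔ E)} ∪ {¬E}
   apply at d: (B ⊔ E)⊑B
   open: L(d) ⊇ {A, B, ¬C, ¬E} — d ∉ E possible
6. d : F?  L(d) = {A, (B ⊔ E)} ∪ {¬F}
   apply at d: (B ⊔ E)⊑B
   open: L(d) ⊇ {A, B, ¬C, ¬F} — d ∉ F possible
7. Entailed for d: {A, B}

{A, B}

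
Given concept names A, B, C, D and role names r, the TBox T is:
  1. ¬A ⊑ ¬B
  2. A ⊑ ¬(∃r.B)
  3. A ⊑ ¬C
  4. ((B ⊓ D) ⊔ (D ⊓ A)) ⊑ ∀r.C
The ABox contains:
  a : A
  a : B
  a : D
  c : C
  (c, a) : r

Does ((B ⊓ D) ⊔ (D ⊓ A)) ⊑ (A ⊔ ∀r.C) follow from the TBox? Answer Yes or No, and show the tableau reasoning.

Yes

1. ((B ⊓ D) ⊔ (D ⊓ A)) ⊑ (A ⊔ ∀r.C)  ⇔  (((B ⊓ D) ⊔ (D ⊓ A)) ⊓ (¬A ⊓ ∃r.¬C)) unsat w.r.t. T
   all branches close; clash {A, ¬A} at x₀
2. Hence ((B ⊓ D) ⊔ (D ⊓ A)) ⊑ (A ⊔ ∀r.C): entailed.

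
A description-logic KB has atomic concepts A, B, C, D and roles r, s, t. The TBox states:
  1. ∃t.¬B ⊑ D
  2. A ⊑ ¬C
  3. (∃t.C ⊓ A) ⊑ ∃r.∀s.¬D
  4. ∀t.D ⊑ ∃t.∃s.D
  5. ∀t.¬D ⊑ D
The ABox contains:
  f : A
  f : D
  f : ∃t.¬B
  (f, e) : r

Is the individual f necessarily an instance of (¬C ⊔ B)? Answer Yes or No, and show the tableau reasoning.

Yes

1. f : (¬C ⊔ B)?  L(f) = {A, D, ∃t.¬B} ∪ {(C ⊓ ¬B)}
   clash {C, ¬C} at f — f ∈ (¬C ⊔ B)
2. Hence f : (¬C ⊔ B): entailed.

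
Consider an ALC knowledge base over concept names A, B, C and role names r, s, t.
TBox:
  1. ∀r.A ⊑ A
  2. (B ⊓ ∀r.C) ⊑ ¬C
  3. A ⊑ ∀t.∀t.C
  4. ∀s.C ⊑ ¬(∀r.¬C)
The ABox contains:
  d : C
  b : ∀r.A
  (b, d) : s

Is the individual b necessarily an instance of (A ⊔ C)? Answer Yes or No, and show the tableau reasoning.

1. b : (A ⊔ C)?  L(b) = {∀r.A} ∪ {(¬A ⊓ ¬C)}
   clash {A, ¬A} at b — b ∈ (A ⊔ C)
2. Hence b : (A ⊔ C): entailed.

Yes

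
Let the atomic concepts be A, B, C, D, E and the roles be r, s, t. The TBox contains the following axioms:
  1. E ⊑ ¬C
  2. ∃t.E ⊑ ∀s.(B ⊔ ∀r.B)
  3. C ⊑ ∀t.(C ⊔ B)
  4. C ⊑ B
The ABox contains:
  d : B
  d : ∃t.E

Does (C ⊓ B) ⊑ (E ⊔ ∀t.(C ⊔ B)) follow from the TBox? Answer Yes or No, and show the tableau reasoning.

Yes

1. (C ⊓ B) ⊑ (E ⊔ ∀t.(C ⊔ B))  ⇔  ((C ⊓ B) ⊓ (¬E ⊓ ∃t.(¬C ⊓ ¬B))) unsat w.r.t. T
   all branches close; clash {B, ¬B} at an ∃-successor
2. Hence (C ⊓ B) ⊑ (E ⊔ ∀t.(C ⊔ B)): entailed.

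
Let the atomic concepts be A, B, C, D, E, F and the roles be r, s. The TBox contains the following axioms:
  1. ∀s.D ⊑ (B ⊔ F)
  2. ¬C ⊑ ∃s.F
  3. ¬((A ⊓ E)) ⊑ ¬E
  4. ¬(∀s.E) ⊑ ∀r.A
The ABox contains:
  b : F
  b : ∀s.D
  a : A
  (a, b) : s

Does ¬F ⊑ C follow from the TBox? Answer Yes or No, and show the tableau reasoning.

1. ¬F ⊑ C  ⇔  (¬F ⊓ ¬C) unsat w.r.t. T
   apply at x₀: ¬C⊑∃s.F
   open: L(x₀) ⊇ {A, E, ¬C, ¬F, ∀s.E, …} (+ ∃-successors)
2. Hence ¬F ⊑ C: not entailed.

No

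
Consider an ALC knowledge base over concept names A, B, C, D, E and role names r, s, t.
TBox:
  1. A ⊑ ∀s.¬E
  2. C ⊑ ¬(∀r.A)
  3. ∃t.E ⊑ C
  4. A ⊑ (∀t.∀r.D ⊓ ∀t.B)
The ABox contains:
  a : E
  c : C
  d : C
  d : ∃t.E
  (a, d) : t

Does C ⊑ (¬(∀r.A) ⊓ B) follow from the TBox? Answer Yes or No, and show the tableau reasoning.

No

1. C ⊑ (¬(∀r.A) ⊓ B)  ⇔  (C ⊓ (∀r.A ⊔ ¬B)) unsat w.r.t. T
   apply at x₀: C⊑¬(∀r.A)
   open: L(x₀) ⊇ {C, ¬A, ¬B, ∃r.¬A} (+ ∃-successors)
2. Hence C ⊑ (¬(∀r.A) ⊓ B): not entailed.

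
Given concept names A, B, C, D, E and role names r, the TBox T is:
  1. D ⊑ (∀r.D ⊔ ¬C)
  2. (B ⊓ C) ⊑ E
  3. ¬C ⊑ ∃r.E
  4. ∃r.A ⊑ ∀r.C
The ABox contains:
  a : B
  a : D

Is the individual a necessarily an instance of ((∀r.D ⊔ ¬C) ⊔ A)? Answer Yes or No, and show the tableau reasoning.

Yes

1. a : ((∀r.D ⊔ ¬C) ⊔ A)?  L(a) = {B, D} ∪ {((∃r.¬D ⊓ C) ⊓ ¬A)}
   clash {C, ¬C} at a — a ∈ ((∀r.D ⊔ ¬C) ⊔ A)
2. Hence a : ((∀r.D ⊔ ¬C) ⊔ A): entailed.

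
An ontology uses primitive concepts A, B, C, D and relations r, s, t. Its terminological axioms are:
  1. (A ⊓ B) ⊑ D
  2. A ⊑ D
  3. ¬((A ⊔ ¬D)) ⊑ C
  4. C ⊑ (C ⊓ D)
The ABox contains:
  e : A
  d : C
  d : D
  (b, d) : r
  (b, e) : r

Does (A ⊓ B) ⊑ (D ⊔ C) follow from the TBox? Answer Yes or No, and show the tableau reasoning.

Yes

1. (A ⊓ B) ⊑ (D ⊔ C)  ⇔  ((A ⊓ B) ⊓ (¬D ⊓ ¬C)) unsat w.r.t. T
   all branches close; clash {D, ¬D} at x₀
2. Hence (A ⊓ B) ⊑ (D ⊔ C): entailed.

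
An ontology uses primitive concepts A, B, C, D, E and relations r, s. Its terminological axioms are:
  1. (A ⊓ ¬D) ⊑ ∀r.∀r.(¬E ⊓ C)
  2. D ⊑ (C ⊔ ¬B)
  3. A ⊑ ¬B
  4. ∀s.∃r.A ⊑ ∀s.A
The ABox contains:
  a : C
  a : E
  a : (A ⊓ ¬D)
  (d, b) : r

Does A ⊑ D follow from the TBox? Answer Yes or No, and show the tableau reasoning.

No

1. A ⊑ D  ⇔  (A ⊓ ¬D) unsat w.r.t. T
   apply at x₀: (A ⊓ ¬D)⊑∀r.∀r.(¬E ⊓ C); A⊑¬B
   open: L(x₀) ⊇ {A, ¬B, ¬D, ∀r.∀r.(¬E ⊓ C), ∃s.∀r.¬A} (+ ∃-successors)
2. Hence A ⊑ D: not entailed.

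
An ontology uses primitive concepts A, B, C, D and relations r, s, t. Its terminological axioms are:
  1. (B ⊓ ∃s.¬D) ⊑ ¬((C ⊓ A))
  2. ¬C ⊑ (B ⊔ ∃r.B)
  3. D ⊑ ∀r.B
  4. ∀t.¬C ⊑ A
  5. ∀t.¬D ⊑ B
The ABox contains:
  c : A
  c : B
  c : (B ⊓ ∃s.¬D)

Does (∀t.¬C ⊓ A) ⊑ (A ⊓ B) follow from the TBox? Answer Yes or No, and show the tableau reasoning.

1. (∀t.¬C ⊓ A) ⊑ (A ⊓ B)  ⇔  ((∀t.¬C ⊓ A) ⊓ (¬A ⊔ ¬B)) unsat w.r.t. T
   open: L(x₀) ⊇ {A, C, ¬B, ¬D, ∀t.¬C, …} (+ ∃-successors)
2. Hence (∀t.¬C ⊓ A) ⊑ (A ⊓ B): not entailed.

No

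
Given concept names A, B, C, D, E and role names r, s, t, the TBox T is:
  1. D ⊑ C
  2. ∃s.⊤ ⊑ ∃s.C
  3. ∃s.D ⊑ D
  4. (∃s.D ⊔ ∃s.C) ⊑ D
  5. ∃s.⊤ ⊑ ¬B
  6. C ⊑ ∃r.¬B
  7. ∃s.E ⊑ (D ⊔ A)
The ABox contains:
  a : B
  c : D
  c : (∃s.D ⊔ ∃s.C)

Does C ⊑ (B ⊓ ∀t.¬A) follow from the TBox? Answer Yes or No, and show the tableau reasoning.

1. C ⊑ (B ⊓ ∀t.¬A)  ⇔  (C ⊓ (¬B ⊔ ∃t.A)) unsat w.r.t. T
   apply at x₀: C⊑∃r.¬B
   open: L(x₀) ⊇ {C, ¬B, ∀s.¬C, ∀s.¬D, ∀s.¬E, …} (+ ∃-successors)
2. Hence C ⊑ (B ⊓ ∀t.¬A): not entailed.

No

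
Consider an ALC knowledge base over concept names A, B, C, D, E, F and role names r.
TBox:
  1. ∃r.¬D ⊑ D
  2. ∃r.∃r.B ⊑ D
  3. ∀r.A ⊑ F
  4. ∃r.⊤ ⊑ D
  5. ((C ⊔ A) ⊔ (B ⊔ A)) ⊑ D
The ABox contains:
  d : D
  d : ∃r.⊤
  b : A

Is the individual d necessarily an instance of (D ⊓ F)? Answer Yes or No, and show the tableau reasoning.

No

1. d : (D ⊓ F)?  L(d) = {D, ∃r.⊤} ∪ {(¬D ⊔ ¬F)}
   open: L(d) ⊇ {D, ¬F, ∃r.¬A, ∃r.⊤} (+ ∃-successors) — d ∉ (D ⊓ F) possible
2. Hence d : (D ⊓ F): not entailed.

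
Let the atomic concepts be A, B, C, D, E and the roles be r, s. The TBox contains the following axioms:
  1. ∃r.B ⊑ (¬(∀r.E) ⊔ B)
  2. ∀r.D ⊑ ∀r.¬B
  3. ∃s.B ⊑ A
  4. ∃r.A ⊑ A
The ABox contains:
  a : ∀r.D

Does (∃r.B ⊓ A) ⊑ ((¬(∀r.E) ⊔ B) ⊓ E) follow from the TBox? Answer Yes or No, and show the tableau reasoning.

No

1. (∃r.B ⊓ A) ⊑ ((¬(∀r.E) ⊔ B) ⊓ E)  ⇔  ((∃r.B ⊓ A) ⊓ ((∀r.E ⊓ ¬B) ⊔ ¬E)) unsat w.r.t. T
   apply at x₀: ∃r.B⊑(¬(∀r.E) ⊔ B)
   open: L(x₀) ⊇ {A, ¬E, ∃r.B, ∃r.¬D, ∃r.¬E} (+ ∃-successors)
2. Hence (∃r.B ⊓ A) ⊑ ((¬(∀r.E) ⊔ B) ⊓ E): not entailed.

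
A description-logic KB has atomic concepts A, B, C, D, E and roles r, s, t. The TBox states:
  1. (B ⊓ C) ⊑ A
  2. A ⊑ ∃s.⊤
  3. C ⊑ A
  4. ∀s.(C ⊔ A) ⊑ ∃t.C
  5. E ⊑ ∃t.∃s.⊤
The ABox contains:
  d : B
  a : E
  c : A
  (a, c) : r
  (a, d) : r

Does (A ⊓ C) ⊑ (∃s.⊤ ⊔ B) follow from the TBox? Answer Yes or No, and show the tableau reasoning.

Yes

1. (A ⊓ C) ⊑ (∃s.⊤ ⊔ B)  ⇔  ((A ⊓ C) ⊓ (∀s.⊥ ⊓ ¬B)) unsat w.r.t. T
   all branches close; clash ⊥ at an ∃-successor
2. Hence (A ⊓ C) ⊑ (∃s.⊤ ⊔ B): entailed.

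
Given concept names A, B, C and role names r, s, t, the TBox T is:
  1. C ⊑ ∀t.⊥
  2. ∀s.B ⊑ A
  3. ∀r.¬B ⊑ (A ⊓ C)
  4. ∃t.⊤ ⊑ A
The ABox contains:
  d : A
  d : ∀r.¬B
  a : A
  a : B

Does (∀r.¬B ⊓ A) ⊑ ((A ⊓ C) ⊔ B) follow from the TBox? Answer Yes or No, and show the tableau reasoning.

Yes

1. (∀r.¬B ⊓ A) ⊑ ((A ⊓ C) ⊔ B)  ⇔  ((∀r.¬B ⊓ A) ⊓ ((¬A ⊔ ¬C) ⊓ ¬B)) unsat w.r.t. T
   all branches close; clash {C, ¬C} at x₀
2. Hence (∀r.¬B ⊓ A) ⊑ ((A ⊓ C) ⊔ B): entailed.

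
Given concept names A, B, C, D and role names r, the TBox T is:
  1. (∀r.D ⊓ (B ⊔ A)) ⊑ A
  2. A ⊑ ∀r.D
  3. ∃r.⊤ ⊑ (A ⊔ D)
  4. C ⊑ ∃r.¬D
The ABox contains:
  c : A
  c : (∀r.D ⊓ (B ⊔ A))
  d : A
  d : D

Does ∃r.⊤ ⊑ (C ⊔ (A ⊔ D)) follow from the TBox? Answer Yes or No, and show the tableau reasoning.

1. ∃r.⊤ ⊑ (C ⊔ (A ⊔ D))  ⇔  (∃r.⊤ ⊓ (¬C ⊓ (¬A ⊓ ¬D))) unsat w.r.t. T
   all branches close; clash {D, ¬D} at x₀
2. Hence ∃r.⊤ ⊑ (C ⊔ (A ⊔ D)): entailed.

Yes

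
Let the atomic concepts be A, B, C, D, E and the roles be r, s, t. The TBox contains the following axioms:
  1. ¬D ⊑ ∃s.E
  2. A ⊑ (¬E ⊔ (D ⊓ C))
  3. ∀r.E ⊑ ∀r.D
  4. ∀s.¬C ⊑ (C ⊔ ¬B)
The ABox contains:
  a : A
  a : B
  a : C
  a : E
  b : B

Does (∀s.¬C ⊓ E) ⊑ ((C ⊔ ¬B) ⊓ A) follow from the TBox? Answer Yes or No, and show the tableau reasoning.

No

1. (∀s.¬C ⊓ E) ⊑ ((C ⊔ ¬B) ⊓ A)  ⇔  ((∀s.¬C ⊓ E) ⊓ ((¬C ⊓ B) ⊔ ¬A)) unsat w.r.t. T
   apply at x₀: ∀s.¬C⊑(C ⊔ ¬B)
   open: L(x₀) ⊇ {C, D, E, ¬A, ∀s.¬C, …} (+ ∃-successors)
2. Hence (∀s.¬C ⊓ E) ⊑ ((C ⊔ ¬B) ⊓ A): not entailed.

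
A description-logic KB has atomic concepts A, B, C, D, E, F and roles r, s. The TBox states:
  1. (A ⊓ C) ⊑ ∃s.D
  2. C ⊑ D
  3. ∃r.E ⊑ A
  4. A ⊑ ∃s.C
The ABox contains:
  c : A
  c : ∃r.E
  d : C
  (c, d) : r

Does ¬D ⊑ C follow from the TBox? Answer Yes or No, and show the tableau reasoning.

No

1. ¬D ⊑ C  ⇔  (¬D ⊓ ¬C) unsat w.r.t. T
   open: L(x₀) ⊇ {¬A, ¬C, ¬D, ∀r.¬E}
2. Hence ¬D ⊑ C: not entailed.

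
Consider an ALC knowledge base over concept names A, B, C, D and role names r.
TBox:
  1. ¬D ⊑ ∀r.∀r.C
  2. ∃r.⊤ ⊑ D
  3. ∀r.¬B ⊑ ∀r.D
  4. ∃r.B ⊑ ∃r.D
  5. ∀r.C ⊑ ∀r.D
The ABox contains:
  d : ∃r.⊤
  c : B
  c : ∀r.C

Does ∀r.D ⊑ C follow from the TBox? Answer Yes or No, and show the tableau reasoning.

No

1. ∀r.D ⊑ C  ⇔  (∀r.D ⊓ ¬C) unsat w.r.t. T
   open: L(x₀) ⊇ {D, ¬C, ∀r.D, ∀r.¬B, ∀r.⊥}
2. Hence ∀r.D ⊑ C: not entailed.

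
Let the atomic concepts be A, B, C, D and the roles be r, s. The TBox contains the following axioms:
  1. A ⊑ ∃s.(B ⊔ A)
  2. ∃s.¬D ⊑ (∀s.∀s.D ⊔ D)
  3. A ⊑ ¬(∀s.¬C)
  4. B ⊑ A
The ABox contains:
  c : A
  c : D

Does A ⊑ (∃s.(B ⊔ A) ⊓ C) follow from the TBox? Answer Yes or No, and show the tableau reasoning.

1. A ⊑ (∃s.(B ⊔ A) ⊓ C)  ⇔  (A ⊓ (∀s.(¬B ⊓ ¬A) ⊔ ¬C)) unsat w.r.t. T
   apply at x₀: A⊑∃s.(B ⊔ A); A⊑¬(∀s.¬C)
   open: L(x₀) ⊇ {A, ¬C, ∀s.D, ∃s.(B ⊔ A), ∃s.C} (+ ∃-successors)
2. Hence A ⊑ (∃s.(B ⊔ A) ⊓ C): not entailed.

No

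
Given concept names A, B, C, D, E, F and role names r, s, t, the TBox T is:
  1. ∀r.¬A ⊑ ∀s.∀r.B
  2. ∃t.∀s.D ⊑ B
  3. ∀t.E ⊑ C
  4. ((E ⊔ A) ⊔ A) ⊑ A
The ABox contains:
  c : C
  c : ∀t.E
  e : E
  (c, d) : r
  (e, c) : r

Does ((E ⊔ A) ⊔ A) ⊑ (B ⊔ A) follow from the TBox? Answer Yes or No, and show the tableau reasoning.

1. ((E ⊔ A) ⊔ A) ⊑ (B ⊔ A)  ⇔  (((E ⊔ A) ⊔ A) ⊓ (¬B ⊓ ¬A)) unsat w.r.t. T
   all branches close; clash {A, ¬A} at x₀
2. Hence ((E ⊔ A) ⊔ A) ⊑ (B ⊔ A): entailed.

Yes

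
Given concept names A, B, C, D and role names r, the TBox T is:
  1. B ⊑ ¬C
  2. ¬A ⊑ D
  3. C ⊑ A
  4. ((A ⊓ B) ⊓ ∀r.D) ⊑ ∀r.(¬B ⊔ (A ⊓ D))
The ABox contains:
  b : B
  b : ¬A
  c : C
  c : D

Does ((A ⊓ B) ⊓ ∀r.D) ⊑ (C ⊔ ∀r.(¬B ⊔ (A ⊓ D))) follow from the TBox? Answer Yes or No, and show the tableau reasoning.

Yes

1. ((A ⊓ B) ⊓ ∀r.D) ⊑ (C ⊔ ∀r.(¬B ⊔ (A ⊓ D)))  ⇔  (((A ⊓ B) ⊓ ∀r.D) ⊓ (¬C ⊓ ∃r.(B ⊓ (¬A ⊔ ¬D)))) unsat w.r.t. T
   all branches close; clash {D, ¬D} at an ∃-successor
2. Hence ((A ⊓ B) ⊓ ∀r.D) ⊑ (C ⊔ ∀r.(¬B ⊔ (A ⊓ D))): entailed.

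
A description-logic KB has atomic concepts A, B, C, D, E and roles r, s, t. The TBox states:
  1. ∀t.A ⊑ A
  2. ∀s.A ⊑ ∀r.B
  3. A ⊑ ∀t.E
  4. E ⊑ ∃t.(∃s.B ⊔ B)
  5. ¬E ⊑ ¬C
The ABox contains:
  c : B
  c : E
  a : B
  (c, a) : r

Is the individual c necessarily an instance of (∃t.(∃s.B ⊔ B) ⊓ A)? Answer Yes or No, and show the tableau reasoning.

1. c : (∃t.(∃s.B ⊔ B) ⊓ A)?  L(c) = {B, E} ∪ {(∀t.(∀s.¬B ⊓ ¬B) ⊔ ¬A)}
   apply at c: E⊑∃t.(∃s.B ⊔ B)
   open: L(c) ⊇ {B, E, ¬A, ∃s.¬A, ∃t.(∃s.B ⊔ B), …} (+ ∃-successors) — c ∉ (∃t.(∃s.B ⊔ B) ⊓ A) possible
2. Hence c : (∃t.(∃s.B ⊔ B) ⊓ A): not entailed.

No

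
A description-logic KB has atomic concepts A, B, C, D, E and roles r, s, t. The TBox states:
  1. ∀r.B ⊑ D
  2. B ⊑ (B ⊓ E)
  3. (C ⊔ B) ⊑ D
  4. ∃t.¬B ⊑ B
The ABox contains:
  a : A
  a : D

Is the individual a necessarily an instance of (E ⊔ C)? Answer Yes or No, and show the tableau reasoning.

No

1. a : (E ⊔ C)?  L(a) = {A, D} ∪ {(¬E ⊓ ¬C)}
   open: L(a) ⊇ {A, D, ¬B, ¬C, ¬E, …} — a ∉ (E ⊔ C) possible
2. Hence a : (E ⊔ C): not entailed.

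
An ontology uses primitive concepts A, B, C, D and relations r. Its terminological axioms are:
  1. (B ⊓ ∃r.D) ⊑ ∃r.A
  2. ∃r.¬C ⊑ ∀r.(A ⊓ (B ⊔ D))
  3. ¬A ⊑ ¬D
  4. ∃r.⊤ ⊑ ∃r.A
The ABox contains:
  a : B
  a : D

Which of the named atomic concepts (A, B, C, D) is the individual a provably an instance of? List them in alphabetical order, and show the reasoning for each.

1. a : A?  L(a) = {B, D} ∪ {¬A}
   clash {D, ¬D} at a — a ∈ A
2. a : B?  L(a) = {B, D} ∪ {¬B}
   clash {B, ¬B} at a — a ∈ B
3. a : C?  L(a) = {B, D} ∪ {¬C}
   open: L(a) ⊇ {A, B, D, ¬C, ∀r.C, …} — a ∉ C possible
4. a : D?  L(a) = {B, D} ∪ {¬D}
   clash {D, ¬D} at a — a ∈ D
5. Entailed for a: {A, B, D}

{A, B, D}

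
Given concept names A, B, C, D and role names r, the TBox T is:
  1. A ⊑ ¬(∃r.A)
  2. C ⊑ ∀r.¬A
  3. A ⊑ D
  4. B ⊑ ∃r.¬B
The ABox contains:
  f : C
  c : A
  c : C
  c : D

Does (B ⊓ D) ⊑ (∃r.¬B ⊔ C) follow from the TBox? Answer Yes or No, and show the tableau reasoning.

Yes

1. (B ⊓ D) ⊑ (∃r.¬B ⊔ C)  ⇔  ((B ⊓ D) ⊓ (∀r.B ⊓ ¬C)) unsat w.r.t. T
   all branches close; clash {B, ¬B} at an ∃-successor
2. Hence (B ⊓ D) ⊑ (∃r.¬B ⊔ C): entailed.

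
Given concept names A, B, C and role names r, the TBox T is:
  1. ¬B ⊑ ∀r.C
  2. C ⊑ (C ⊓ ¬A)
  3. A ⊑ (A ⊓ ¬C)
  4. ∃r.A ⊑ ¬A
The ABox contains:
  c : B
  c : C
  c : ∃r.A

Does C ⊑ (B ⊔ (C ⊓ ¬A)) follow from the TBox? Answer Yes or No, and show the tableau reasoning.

1. C ⊑ (B ⊔ (C ⊓ ¬A))  ⇔  (C ⊓ (¬B ⊓ (¬C ⊔ A))) unsat w.r.t. T
   all branches close; clash {C, ¬C} at x₀
2. Hence C ⊑ (B ⊔ (C ⊓ ¬A)): entailed.

Yes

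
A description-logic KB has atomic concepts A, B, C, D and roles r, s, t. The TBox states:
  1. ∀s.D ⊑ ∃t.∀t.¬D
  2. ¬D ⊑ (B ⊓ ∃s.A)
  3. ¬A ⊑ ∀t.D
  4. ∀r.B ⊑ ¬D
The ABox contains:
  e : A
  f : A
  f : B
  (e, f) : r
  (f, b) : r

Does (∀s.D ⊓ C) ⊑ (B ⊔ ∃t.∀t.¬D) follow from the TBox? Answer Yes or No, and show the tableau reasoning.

Yes

1. (∀s.D ⊓ C) ⊑ (B ⊔ ∃t.∀t.¬D)  ⇔  ((∀s.D ⊓ C) ⊓ (¬B ⊓ ∀t.∃t.D)) unsat w.r.t. T
   all branches close; clash {B, ¬B} at x₀
2. Hence (∀s.D ⊓ C) ⊑ (B ⊔ ∃t.∀t.¬D): entailed.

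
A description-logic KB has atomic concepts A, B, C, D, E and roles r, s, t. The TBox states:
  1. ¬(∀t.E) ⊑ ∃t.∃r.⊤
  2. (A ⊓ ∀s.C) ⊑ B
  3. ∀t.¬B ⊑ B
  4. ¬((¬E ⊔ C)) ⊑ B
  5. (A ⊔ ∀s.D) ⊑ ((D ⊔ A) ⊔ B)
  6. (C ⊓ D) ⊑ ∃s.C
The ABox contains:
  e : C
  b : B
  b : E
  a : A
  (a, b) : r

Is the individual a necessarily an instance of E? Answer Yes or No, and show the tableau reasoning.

No

1. a : E?  L(a) = {A} ∪ {¬E}
   open: L(a) ⊇ {A, ¬C, ¬E, ∀t.E, ∃s.¬C, …} (+ ∃-successors) — a ∉ E possible
2. Hence a : E: not entailed.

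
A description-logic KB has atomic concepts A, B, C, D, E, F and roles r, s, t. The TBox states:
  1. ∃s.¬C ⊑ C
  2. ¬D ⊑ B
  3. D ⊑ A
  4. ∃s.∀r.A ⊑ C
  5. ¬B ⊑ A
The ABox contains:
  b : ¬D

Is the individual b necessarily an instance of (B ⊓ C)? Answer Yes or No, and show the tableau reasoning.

No

1. b : (B ⊓ C)?  L(b) = {¬D} ∪ {(¬B ⊔ ¬C)}
   apply at b: ¬D⊑B
   open: L(b) ⊇ {B, ¬C, ¬D, ∀s.C, ∀s.∃r.¬A} — b ∉ (B ⊓ C) possible
2. Hence b : (B ⊓ C): not entailed.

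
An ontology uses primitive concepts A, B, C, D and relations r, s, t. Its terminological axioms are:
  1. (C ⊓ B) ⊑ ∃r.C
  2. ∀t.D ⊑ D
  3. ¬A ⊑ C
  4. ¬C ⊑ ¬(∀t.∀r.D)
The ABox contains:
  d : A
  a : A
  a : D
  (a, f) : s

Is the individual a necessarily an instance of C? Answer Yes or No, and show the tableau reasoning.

No

1. a : C?  L(a) = {A, D} ∪ {¬C}
   apply at a: ¬C⊑¬(∀t.∀r.D)
   open: L(a) ⊇ {A, D, ¬C, ∃t.∃r.¬D} (+ ∃-successors) — a ∉ C possible
2. Hence a : C: not entailed.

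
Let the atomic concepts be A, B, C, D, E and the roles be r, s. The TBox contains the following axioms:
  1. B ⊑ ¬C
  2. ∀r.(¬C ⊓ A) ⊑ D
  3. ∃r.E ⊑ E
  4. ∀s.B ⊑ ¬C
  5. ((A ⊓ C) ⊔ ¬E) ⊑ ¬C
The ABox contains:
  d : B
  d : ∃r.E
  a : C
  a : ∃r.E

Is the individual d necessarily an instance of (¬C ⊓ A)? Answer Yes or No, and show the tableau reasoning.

1. d : (¬C ⊓ A)?  L(d) = {B, ∃r.E} ∪ {(C ⊔ ¬A)}
   apply at d: B⊑¬C; ∃r.E⊑E
   open: L(d) ⊇ {B, E, ¬A, ¬C, ∃r.(C ⊔ ¬A), …} (+ ∃-successors) — d ∉ (¬C ⊓ A) possible
2. Hence d : (¬C ⊓ A): not entailed.

No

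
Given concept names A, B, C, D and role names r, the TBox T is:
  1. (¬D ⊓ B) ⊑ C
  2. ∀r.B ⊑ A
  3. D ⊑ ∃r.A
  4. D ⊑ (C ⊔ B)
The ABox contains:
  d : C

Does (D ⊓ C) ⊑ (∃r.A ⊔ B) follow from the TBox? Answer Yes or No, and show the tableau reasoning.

1. (D ⊓ C) ⊑ (∃r.A ⊔ B)  ⇔  ((D ⊓ C) ⊓ (∀r.¬A ⊓ ¬B)) unsat w.r.t. T
   all branches close; clash {A, ¬A} at an ∃-successor
2. Hence (D ⊓ C) ⊑ (∃r.A ⊔ B): entailed.

Yes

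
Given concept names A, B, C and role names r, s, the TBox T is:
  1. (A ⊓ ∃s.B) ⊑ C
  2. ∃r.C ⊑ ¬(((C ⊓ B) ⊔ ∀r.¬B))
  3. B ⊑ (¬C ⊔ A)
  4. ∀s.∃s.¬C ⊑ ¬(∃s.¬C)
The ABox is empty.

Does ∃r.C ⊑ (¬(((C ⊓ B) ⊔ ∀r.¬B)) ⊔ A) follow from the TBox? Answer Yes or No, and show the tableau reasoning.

Yes

1. ∃r.C ⊑ (¬(((C ⊓ B) ⊔ ∀r.¬B)) ⊔ A)  ⇔  (∃r.C ⊓ (((C ⊓ B) ⊔ ∀r.¬B) ⊓ ¬A)) unsat w.r.t. T
   all branches close; clash {A, ¬A} at x₀
2. Hence ∃r.C ⊑ (¬(((C ⊓ B) ⊔ ∀r.¬B)) ⊔ A): entailed.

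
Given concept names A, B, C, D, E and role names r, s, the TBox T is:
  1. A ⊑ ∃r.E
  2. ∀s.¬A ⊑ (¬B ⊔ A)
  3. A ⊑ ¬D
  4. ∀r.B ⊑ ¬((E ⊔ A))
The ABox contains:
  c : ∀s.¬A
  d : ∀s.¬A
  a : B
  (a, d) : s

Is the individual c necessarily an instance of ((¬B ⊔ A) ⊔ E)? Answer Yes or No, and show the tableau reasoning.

1. c : ((¬B ⊔ A) ⊔ E)?  L(c) = {∀s.¬A} ∪ {((B ⊓ ¬A) ⊓ ¬E)}
   clash {A, ¬A} at c — c ∈ ((¬B ⊔ A) ⊔ E)
2. Hence c : ((¬B ⊔ A) ⊔ E): entailed.

Yes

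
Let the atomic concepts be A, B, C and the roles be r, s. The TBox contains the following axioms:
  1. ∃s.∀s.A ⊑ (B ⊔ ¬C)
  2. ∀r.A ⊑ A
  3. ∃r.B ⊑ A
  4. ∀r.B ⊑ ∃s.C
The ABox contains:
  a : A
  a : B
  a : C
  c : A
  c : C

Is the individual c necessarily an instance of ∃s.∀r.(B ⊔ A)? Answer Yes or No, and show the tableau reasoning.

No

1. c : ∃s.∀r.(B ⊔ A)?  L(c) = {A, C} ∪ {∀s.∃r.(¬B ⊓ ¬A)}
   open: L(c) ⊇ {A, C, ∀s.∃r.(¬B ⊓ ¬A), ∀s.∃s.¬A, ∃r.¬B} (+ ∃-successors) — c ∉ ∃s.∀r.(B ⊔ A) possible
2. Hence c : ∃s.∀r.(B ⊔ A): not entailed.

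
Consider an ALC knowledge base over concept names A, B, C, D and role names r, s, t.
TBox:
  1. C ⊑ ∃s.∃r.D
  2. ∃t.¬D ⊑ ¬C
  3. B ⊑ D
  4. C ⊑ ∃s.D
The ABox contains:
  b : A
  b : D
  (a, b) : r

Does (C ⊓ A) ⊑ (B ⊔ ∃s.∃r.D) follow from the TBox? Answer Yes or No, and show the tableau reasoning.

1. (C ⊓ A) ⊑ (B ⊔ ∃s.∃r.D)  ⇔  ((C ⊓ A) ⊓ (¬B ⊓ ∀s.∀r.¬D)) unsat w.r.t. T
   all branches close; clash {C, ¬C} at x₀
2. Hence (C ⊓ A) ⊑ (B ⊔ ∃s.∃r.D): entailed.

Yes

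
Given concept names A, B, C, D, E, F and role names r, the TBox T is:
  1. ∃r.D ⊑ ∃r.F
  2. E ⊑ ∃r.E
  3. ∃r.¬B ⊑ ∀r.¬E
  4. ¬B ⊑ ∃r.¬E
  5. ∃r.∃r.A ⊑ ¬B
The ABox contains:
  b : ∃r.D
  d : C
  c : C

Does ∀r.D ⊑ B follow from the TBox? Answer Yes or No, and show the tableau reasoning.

No

1. ∀r.D ⊑ B  ⇔  (∀r.D ⊓ ¬B) unsat w.r.t. T
   apply at x₀: ¬B⊑∃r.¬E
   open: L(x₀) ⊇ {¬B, ¬E, ∀r.B, ∀r.D, ∃r.F, …} (+ ∃-successors)
2. Hence ∀r.D ⊑ B: not entailed.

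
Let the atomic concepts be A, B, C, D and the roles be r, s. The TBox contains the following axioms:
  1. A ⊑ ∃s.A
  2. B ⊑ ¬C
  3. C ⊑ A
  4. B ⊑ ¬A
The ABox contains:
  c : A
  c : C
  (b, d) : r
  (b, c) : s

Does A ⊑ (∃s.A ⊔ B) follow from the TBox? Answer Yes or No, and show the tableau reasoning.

1. A ⊑ (∃s.A ⊔ B)  ⇔  (A ⊓ (∀s.¬A ⊓ ¬B)) unsat w.r.t. T
   all branches close; clash {A, ¬A} at an ∃-successor
2. Hence A ⊑ (∃s.A ⊔ B): entailed.

Yes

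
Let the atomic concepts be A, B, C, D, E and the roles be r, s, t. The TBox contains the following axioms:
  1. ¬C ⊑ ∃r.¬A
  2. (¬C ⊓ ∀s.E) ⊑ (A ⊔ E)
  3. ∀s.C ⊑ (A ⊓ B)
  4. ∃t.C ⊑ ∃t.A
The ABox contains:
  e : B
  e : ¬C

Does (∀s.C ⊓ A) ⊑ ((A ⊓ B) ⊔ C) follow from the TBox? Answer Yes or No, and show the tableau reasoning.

1. (∀s.C ⊓ A) ⊑ ((A ⊓ B) ⊔ C)  ⇔  ((∀s.C ⊓ A) ⊓ ((¬A ⊔ ¬B) ⊓ ¬C)) unsat w.r.t. T
   all branches close; clash {B, ¬B} at x₀
2. Hence (∀s.C ⊓ A) ⊑ ((A ⊓ B) ⊔ C): entailed.

Yes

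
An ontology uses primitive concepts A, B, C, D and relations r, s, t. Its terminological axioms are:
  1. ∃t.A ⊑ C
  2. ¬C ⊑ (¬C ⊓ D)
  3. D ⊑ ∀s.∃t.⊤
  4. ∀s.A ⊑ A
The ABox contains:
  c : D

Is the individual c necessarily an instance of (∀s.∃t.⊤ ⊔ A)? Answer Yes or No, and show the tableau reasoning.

1. c : (∀s.∃t.⊤ ⊔ A)?  L(c) = {D} ∪ {(∃s.∀t.⊥ ⊓ ¬A)}
   clash {C, ¬C} at c — c ∈ (∀s.∃t.⊤ ⊔ A)
2. Hence c : (∀s.∃t.⊤ ⊔ A): entailed.

Yes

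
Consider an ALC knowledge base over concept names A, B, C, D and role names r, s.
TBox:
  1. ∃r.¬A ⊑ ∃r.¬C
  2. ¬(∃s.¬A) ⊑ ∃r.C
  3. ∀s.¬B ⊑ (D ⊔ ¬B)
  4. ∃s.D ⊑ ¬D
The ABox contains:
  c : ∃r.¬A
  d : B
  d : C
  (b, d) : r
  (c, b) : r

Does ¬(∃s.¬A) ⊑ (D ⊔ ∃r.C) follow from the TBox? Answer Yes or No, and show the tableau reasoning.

1. ¬(∃s.¬A) ⊑ (D ⊔ ∃r.C)  ⇔  (∀s.A ⊓ (¬D ⊓ ∀r.¬C)) unsat w.r.t. T
   all branches close; clash {C, ¬C} at an ∃-successor
2. Hence ¬(∃s.¬A) ⊑ (D ⊔ ∃r.C): entailed.

Yes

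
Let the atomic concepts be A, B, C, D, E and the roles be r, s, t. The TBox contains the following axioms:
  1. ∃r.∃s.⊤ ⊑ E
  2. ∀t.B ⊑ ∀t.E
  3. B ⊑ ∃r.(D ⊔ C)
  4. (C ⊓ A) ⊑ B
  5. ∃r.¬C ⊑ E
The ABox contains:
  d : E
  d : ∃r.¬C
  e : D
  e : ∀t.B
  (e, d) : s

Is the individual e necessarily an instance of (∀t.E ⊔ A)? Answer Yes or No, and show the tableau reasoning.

Yes

1. e : (∀t.E ⊔ A)?  L(e) = {D, ∀t.B} ∪ {(∃t.¬E ⊓ ¬A)}
   clash {E, ¬E} at an ∃-successor — e ∈ (∀t.E ⊔ A)
2. Hence e : (∀t.E ⊔ A): entailed.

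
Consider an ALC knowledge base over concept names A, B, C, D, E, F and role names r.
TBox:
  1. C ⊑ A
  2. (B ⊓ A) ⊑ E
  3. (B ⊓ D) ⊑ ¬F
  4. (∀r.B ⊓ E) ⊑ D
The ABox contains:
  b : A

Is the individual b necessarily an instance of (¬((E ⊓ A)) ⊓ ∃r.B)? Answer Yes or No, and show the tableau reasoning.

1. b : (¬((E ⊓ A)) ⊓ ∃r.B)?  L(b) = {A} ∪ {((E ⊓ A) ⊔ ∀r.¬B)}
   open: L(b) ⊇ {A, E, ¬B, ∃r.¬B} (+ ∃-successors) — b ∉ (¬((E ⊓ A)) ⊓ ∃r.B) possible
2. Hence b : (¬((E ⊓ A)) ⊓ ∃r.B): not entailed.

No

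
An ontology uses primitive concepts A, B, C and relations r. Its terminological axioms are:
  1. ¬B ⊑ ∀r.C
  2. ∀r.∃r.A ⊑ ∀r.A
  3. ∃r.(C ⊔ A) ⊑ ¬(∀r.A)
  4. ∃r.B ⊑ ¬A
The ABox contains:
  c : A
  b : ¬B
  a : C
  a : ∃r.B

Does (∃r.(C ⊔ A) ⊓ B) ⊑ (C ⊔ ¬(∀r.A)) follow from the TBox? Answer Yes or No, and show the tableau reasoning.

Yes

1. (∃r.(C ⊔ A) ⊓ B) ⊑ (C ⊔ ¬(∀r.A))  ⇔  ((∃r.(C ⊔ A) ⊓ B) ⊓ (¬C ⊓ ∀r.A)) unsat w.r.t. T
   all branches close; clash {A, ¬A} at an ∃-successor
2. Hence (∃r.(C ⊔ A) ⊓ B) ⊑ (C ⊔ ¬(∀r.A)): entailed.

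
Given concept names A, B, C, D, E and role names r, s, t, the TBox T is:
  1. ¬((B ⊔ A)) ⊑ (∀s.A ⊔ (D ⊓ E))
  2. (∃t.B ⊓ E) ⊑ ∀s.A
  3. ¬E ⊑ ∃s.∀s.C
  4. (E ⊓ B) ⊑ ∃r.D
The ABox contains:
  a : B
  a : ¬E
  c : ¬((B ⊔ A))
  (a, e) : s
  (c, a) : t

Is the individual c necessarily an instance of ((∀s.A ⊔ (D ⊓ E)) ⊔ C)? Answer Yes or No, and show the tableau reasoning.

1. c : ((∀s.A ⊔ (D ⊓ E)) ⊔ C)?  L(c) = {¬((B ⊔ A))} ∪ {((∃s.¬A ⊓ (¬D ⊔ ¬E)) ⊓ ¬C)}
   clash {E, ¬E} at c — c ∈ ((∀s.A ⊔ (D ⊓ E)) ⊔ C)
2. Hence c : ((∀s.A ⊔ (D ⊓ E)) ⊔ C): entailed.

Yes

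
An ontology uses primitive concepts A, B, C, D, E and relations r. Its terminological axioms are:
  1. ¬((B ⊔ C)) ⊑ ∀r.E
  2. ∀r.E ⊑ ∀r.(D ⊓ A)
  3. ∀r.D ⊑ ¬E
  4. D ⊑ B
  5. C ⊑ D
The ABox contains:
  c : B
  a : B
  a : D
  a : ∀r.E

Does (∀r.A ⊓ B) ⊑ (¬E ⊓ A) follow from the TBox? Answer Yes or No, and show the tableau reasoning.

No

1. (∀r.A ⊓ B) ⊑ (¬E ⊓ A)  ⇔  ((∀r.A ⊓ B) ⊓ (E ⊔ ¬A)) unsat w.r.t. T
   open: L(x₀) ⊇ {B, E, ¬C, ∀r.A, ∃r.¬D, …} (+ ∃-successors)
2. Hence (∀r.A ⊓ B) ⊑ (¬E ⊓ A): not entailed.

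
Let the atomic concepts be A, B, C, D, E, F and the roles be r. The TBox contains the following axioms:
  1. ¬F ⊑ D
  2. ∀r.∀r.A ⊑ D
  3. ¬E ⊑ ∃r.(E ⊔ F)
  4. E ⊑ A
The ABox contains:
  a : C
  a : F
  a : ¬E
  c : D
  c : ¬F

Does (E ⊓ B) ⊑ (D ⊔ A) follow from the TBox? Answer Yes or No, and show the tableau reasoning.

1. (E ⊓ B) ⊑ (D ⊔ A)  ⇔  ((E ⊓ B) ⊓ (¬D ⊓ ¬A)) unsat w.r.t. T
   all branches close; clash {D, ¬D} at x₀
2. Hence (E ⊓ B) ⊑ (D ⊔ A): entailed.

Yes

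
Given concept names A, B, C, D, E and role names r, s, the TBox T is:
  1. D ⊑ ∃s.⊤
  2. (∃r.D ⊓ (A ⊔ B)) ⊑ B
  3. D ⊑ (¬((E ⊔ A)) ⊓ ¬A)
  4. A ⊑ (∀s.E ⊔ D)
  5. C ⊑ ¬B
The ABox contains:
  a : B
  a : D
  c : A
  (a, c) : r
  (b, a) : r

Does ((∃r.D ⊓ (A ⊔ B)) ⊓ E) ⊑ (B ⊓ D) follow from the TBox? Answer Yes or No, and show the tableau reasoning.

No

1. ((∃r.D ⊓ (A ⊔ B)) ⊓ E) ⊑ (B ⊓ D)  ⇔  (((∃r.D ⊓ (A ⊔ B)) ⊓ E) ⊓ (¬B ⊔ ¬D)) unsat w.r.t. T
   apply at x₀: (∃r.D ⊓ (A ⊔ B))⊑B
   open: L(x₀) ⊇ {A, B, E, ¬C, ¬D, …} (+ ∃-successors)
2. Hence ((∃r.D ⊓ (A ⊔ B)) ⊓ E) ⊑ (B ⊓ D): not entailed.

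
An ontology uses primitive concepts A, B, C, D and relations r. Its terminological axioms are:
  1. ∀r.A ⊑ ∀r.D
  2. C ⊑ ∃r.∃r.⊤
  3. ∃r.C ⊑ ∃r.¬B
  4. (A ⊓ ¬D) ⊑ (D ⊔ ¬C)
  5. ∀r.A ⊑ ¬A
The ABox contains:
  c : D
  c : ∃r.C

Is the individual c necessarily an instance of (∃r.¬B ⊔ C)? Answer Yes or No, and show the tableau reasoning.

1. c : (∃r.¬B ⊔ C)?  L(c) = {D, ∃r.C} ∪ {(∀r.B ⊓ ¬C)}
   clash {B, ¬B} at an ∃-successor — c ∈ (∃r.¬B ⊔ C)
2. Hence c : (∃r.¬B ⊔ C): entailed.

Yes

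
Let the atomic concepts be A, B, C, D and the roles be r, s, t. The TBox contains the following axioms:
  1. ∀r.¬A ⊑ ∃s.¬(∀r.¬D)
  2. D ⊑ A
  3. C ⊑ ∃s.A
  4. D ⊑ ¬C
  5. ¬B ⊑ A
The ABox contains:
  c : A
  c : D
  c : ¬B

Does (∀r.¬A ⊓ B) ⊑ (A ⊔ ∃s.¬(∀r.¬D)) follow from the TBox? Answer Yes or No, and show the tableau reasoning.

1. (∀r.¬A ⊓ B) ⊑ (A ⊔ ∃s.¬(∀r.¬D))  ⇔  ((∀r.¬A ⊓ B) ⊓ (¬A ⊓ ∀s.∀r.¬D)) unsat w.r.t. T
   all branches close; clash {A, ¬A} at x₀
2. Hence (∀r.¬A ⊓ B) ⊑ (A ⊔ ∃s.¬(∀r.¬D)): entailed.

Yes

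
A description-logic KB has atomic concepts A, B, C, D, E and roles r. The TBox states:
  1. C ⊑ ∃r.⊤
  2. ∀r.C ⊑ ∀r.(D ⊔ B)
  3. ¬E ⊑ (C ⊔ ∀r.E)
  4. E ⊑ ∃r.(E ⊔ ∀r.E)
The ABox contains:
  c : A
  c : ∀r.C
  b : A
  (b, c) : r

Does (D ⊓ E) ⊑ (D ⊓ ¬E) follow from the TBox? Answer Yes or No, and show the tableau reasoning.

No

1. (D ⊓ E) ⊑ (D ⊓ ¬E)  ⇔  ((D ⊓ E) ⊓ (¬D ⊔ E)) unsat w.r.t. T
   apply at x₀: E⊑∃r.(E ⊔ ∀r.E)
   open: L(x₀) ⊇ {D, E, ¬C, ∃r.(E ⊔ ∀r.E), ∃r.¬C} (+ ∃-successors)
2. Hence (D ⊓ E) ⊑ (D ⊓ ¬E): not entailed.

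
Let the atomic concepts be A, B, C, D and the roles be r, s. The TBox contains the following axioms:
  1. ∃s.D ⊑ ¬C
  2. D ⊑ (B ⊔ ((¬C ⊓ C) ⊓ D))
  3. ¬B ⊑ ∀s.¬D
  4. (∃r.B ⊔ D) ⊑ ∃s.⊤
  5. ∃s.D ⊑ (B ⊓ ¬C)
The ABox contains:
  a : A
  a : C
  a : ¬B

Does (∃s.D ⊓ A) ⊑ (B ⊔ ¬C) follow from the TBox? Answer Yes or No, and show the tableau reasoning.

Yes

1. (∃s.D ⊓ A) ⊑ (B ⊔ ¬C)  ⇔  ((∃s.D ⊓ A) ⊓ (¬B ⊓ C)) unsat w.r.t. T
   all branches close; clash {C, ¬C} at x₀
2. Hence (∃s.D ⊓ A) ⊑ (B ⊔ ¬C): entailed.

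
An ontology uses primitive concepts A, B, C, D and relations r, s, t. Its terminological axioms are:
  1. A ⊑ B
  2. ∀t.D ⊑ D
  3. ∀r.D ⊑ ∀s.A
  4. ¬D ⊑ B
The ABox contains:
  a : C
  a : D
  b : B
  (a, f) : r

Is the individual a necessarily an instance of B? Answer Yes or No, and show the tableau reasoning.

1. a : B?  L(a) = {C, D} ∪ {¬B}
   open: L(a) ⊇ {C, D, ¬A, ¬B, ∃r.¬D} (+ ∃-successors) — a ∉ B possible
2. Hence a : B: not entailed.

No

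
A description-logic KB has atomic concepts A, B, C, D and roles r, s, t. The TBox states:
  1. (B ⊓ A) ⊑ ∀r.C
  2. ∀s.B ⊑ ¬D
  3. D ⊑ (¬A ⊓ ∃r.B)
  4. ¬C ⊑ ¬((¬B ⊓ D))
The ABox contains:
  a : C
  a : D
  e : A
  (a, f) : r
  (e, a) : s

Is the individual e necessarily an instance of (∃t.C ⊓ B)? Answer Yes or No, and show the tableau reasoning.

1. e : (∃t.C ⊓ B)?  L(e) = {A} ∪ {(∀t.¬C ⊔ ¬B)}
   open: L(e) ⊇ {A, C, ¬B, ¬D} — e ∉ (∃t.C ⊓ B) possible
2. Hence e : (∃t.C ⊓ B): not entailed.

No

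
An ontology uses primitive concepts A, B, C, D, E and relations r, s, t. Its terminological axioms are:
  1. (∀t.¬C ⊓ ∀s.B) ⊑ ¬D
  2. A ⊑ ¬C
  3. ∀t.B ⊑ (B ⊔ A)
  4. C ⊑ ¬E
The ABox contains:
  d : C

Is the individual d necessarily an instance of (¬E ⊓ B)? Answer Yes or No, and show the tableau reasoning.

1. d : (¬E ⊓ B)?  L(d) = {C} ∪ {(E ⊔ ¬B)}
   apply at d: C⊑¬E
   open: L(d) ⊇ {C, ¬A, ¬B, ¬E, ∃t.C, …} (+ ∃-successors) — d ∉ (¬E ⊓ B) possible
2. Hence d : (¬E ⊓ B): not entailed.

No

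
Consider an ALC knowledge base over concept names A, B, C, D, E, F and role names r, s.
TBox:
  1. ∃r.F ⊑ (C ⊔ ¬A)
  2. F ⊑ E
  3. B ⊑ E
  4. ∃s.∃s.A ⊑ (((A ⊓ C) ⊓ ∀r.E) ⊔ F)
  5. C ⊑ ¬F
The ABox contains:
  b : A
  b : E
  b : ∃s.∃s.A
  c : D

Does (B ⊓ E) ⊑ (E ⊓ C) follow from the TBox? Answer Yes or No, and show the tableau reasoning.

1. (B ⊓ E) ⊑ (E ⊓ C)  ⇔  ((B ⊓ E) ⊓ (¬E ⊔ ¬C)) unsat w.r.t. T
   open: L(x₀) ⊇ {B, E, ¬C, ∀r.¬F, ∀s.∀s.¬A}
2. Hence (B ⊓ E) ⊑ (E ⊓ C): not entailed.

No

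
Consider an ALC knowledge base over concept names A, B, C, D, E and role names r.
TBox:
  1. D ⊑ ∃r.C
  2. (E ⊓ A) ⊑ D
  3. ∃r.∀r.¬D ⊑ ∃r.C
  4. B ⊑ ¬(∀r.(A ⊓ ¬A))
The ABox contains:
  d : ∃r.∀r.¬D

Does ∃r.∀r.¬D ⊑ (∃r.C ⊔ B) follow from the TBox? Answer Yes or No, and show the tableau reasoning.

1. ∃r.∀r.¬D ⊑ (∃r.C ⊔ B)  ⇔  (∃r.∀r.¬D ⊓ (∀r.¬C ⊓ ¬B)) unsat w.r.t. T
   all branches close; clash {C, ¬C} at an ∃-successor
2. Hence ∃r.∀r.¬D ⊑ (∃r.C ⊔ B): entailed.

Yes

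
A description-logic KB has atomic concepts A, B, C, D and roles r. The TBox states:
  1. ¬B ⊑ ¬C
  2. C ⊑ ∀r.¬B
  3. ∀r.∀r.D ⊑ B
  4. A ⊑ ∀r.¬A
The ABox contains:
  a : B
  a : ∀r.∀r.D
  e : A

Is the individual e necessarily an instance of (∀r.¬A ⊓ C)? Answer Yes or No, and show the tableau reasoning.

No

1. e : (∀r.¬A ⊓ C)?  L(e) = {A} ∪ {(∃r.A ⊔ ¬C)}
   apply at e: A⊑∀r.¬A
   open: L(e) ⊇ {A, B, ¬C, ∀r.¬A} — e ∉ (∀r.¬A ⊓ C) possible
2. Hence e : (∀r.¬A ⊓ C): not entailed.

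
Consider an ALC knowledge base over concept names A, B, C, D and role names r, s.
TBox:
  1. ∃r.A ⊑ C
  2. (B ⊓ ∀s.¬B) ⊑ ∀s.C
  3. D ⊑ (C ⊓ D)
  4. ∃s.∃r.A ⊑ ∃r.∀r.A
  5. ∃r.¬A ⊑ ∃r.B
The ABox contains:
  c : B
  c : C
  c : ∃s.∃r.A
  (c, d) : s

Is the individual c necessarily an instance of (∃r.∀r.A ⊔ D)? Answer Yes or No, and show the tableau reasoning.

Yes

1. c : (∃r.∀r.A ⊔ D)?  L(c) = {B, C, ∃s.∃r.A} ∪ {(∀r.∃r.¬A ⊓ ¬D)}
   clash {A, ¬A} at an ∃-successor — c ∈ (∃r.∀r.A ⊔ D)
2. Hence c : (∃r.∀r.A ⊔ D): entailed.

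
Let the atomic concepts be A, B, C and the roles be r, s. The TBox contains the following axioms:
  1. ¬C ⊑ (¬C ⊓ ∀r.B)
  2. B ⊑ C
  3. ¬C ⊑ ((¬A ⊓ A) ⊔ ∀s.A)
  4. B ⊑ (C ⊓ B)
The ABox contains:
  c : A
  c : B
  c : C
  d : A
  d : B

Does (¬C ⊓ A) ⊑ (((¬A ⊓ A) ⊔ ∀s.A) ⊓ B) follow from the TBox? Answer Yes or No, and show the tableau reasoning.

No

1. (¬C ⊓ A) ⊑ (((¬A ⊓ A) ⊔ ∀s.A) ⊓ B)  ⇔  ((¬C ⊓ A) ⊓ (((A ⊔ ¬A) ⊓ ∃s.¬A) ⊔ ¬B)) unsat w.r.t. T
   apply at x₀: ¬C⊑(¬C ⊓ ∀r.B); ¬C⊑((¬A ⊓ A) ⊔ ∀s.A)
   open: L(x₀) ⊇ {A, ¬B, ¬C, ∀r.B, ∀s.A}
2. Hence (¬C ⊓ A) ⊑ (((¬A ⊓ A) ⊔ ∀s.A) ⊓ B): not entailed.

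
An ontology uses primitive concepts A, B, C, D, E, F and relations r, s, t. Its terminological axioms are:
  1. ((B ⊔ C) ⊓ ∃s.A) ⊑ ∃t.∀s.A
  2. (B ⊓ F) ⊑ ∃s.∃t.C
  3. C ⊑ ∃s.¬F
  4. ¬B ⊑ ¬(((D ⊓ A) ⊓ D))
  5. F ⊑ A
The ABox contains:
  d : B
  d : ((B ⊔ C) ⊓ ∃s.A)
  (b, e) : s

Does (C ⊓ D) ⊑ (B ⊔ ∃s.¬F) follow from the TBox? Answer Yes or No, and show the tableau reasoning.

Yes

1. (C ⊓ D) ⊑ (B ⊔ ∃s.¬F)  ⇔  ((C ⊓ D) ⊓ (¬B ⊓ ∀s.F)) unsat w.r.t. T
   all branches close; clash {D, ¬D} at x₀
2. Hence (C ⊓ D) ⊑ (B ⊔ ∃s.¬F): entailed.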